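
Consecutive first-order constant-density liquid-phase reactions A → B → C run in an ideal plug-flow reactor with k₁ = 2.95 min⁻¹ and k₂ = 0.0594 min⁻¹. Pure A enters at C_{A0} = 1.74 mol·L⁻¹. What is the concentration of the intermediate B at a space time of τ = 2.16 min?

1.56 mol·L⁻¹

For first-order series with pure A initially, C_B(τ) = k₁C_{A0}/(k₂−k₁)·(e^(−k₁τ) − e^(−k₂τ)).
e^(−k₁τ) = e^(−2.95×2.16) = e^(−6.372) = 0.001709; e^(−k₂τ) = e^(−0.1283) = 0.8796.
C_B = 2.95×1.74/(0.0594−2.95) × (0.001709−0.8796) = (-1.776)×(-0.8779) = 1.559 mol·L⁻¹.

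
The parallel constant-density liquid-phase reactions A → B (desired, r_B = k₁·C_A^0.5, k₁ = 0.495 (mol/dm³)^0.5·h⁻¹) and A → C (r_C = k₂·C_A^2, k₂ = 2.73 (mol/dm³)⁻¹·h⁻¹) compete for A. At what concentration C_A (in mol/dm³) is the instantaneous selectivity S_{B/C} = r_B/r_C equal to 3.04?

S_{B/C} = (k₁/k₂)·C_A^-1.5 ⇒ C_A = (S·k₂/k₁)^(1/(-1.5)).
= (3.04×2.73/0.495)^(-0.6667) = (16.77)^(-0.6667) = 0.153 mol/dm³.

0.153 mol/dm³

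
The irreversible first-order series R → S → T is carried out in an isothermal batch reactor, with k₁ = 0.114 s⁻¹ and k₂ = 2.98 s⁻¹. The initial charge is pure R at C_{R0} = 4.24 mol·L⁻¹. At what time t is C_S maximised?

Setting dC_S/dt = 0 gives t_opt = ln(k₂/k₁)/(k₂−k₁).
= ln(2.98/0.114)/(2.98−0.114) = ln(26.14)/2.866 = 3.263/2.866 = 1.14 s.

1.14 s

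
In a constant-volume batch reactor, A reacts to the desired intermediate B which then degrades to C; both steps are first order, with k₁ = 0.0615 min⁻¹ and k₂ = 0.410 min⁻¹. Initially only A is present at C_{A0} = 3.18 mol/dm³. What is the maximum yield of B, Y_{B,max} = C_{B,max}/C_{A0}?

0.107

For a first-order series the maximum intermediate yield is C_{B,max}/C_{A0} = (k₁/k₂)^[k₂/(k₂−k₁)].
= (0.0615/0.410)^(0.410/(0.410−0.0615)) = (0.1500)^(1.176) = 0.1073.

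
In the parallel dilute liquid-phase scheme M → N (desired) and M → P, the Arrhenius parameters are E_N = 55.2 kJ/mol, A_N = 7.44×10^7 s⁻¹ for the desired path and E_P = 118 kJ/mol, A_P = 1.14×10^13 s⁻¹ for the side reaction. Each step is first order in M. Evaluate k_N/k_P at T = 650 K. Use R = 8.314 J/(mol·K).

0.727

k_N/k_P = (A_N/A_P)·exp[−(E_N−E_P)/(RT)] = (A_N/A_P)·exp[(E_P−E_N)/(RT)].
(E_P−E_N)/(RT) = (118−55.2)×10³/(8.314×650) = 62800/5404 = 11.62.
k_N/k_P = (7.44×10^7/1.14×10^13)·exp(11.62) = 6.526×10^-6 × 1.114×10^5 = 0.727.
Since E_N < E_P, lowering the temperature improves selectivity toward N.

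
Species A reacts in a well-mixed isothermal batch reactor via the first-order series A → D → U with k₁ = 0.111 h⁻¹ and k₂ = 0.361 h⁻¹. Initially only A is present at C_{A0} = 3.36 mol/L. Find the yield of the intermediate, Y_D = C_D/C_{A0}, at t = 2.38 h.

0.153

Solving the coupled first-order balances gives C_D(t) = [k₁/(k₂−k₁)]·C_{A0}·(e^(−k₁t) − e^(−k₂t)).
e^(−k₁t) = e^(−0.111×2.38) = e^(−0.2642) = 0.7678; e^(−k₂t) = e^(−0.8592) = 0.4235.
C_D = 0.111×3.36/(0.361−0.111) × (0.7678−0.4235) = 1.492×0.3443 = 0.5137 mol/L.
Y_D = C_D/C_{A0} = 0.5137/3.36 = 0.153.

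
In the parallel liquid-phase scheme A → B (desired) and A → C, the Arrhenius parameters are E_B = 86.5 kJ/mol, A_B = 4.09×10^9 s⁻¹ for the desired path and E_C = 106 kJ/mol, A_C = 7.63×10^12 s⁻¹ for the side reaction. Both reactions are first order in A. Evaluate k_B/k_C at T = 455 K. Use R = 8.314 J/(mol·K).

With equal orders, S_{B/C} = k_B/k_C = (A_B/A_C)·exp[(E_C−E_B)/(RT)].
(E_C−E_B)/(RT) = (106−86.5)×10³/(8.314×455) = 19500/3783 = 5.155.
k_B/k_C = (4.09×10^9/7.63×10^12)·exp(5.155) = 5.360×10^-4 × 173.3 = 0.0929.
Since E_B < E_C, lowering the temperature improves selectivity toward B.

0.0929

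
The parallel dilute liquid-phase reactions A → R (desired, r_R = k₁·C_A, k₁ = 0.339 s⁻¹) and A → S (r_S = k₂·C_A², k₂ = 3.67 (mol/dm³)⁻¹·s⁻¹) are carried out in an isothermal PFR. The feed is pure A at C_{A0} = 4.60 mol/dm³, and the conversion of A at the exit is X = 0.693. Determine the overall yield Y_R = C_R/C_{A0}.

C_A = C_{A0}(1−X) = 1.412 mol/dm³.
Along a PFR/batch, dC_R/dC_A = −r_R/(r_R+r_S) = −k₁/(k₁+k₂·C_A).
Integrating from C_{A0} to C_A: C_R = (0.339/3.67)·ln[(0.339+3.67·4.60)/(0.339+3.67·1.41)] = 0.09237·ln(17.22/5.522) = 0.1051 mol/dm³.
Y_R = C_R/C_{A0} = 0.1051/4.60 = 0.0228.

0.0228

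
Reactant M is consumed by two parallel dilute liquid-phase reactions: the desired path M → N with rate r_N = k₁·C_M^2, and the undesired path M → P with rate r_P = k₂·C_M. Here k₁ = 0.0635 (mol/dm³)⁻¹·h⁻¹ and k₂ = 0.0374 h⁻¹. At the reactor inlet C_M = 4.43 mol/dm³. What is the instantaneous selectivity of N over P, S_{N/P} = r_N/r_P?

7.52

S_{N/P} = r_N/r_P = (k₁·C_M^2)/(k₂·C_M) = (k₁/k₂)·C_M.
= (0.0635×4.430^2) / (0.0374×4.430) = 1.246/0.1657 = 7.52.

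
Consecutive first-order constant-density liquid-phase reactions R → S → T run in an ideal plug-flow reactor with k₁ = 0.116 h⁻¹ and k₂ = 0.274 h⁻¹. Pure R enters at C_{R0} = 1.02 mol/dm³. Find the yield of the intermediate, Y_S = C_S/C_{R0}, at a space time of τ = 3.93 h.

The intermediate concentration in a first-order A→B→C sequence is C_S = k₁C_{R0}(e^(−k₁τ) − e^(−k₂τ))/(k₂−k₁).
e^(−k₁τ) = e^(−0.116×3.93) = e^(−0.4559) = 0.6339; e^(−k₂τ) = e^(−1.077) = 0.3407.
C_S = 0.116×1.02/(0.274−0.116) × (0.6339−0.3407) = 0.7489×0.2932 = 0.2196 mol/dm³.
Y_S = C_S/C_{R0} = 0.2196/1.02 = 0.215.

0.215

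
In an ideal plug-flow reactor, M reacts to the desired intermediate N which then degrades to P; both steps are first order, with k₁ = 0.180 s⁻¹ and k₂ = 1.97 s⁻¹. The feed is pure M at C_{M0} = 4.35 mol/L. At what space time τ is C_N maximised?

Setting dC_N/dτ = 0 gives τ_opt = ln(k₂/k₁)/(k₂−k₁).
= ln(1.97/0.180)/(1.97−0.180) = ln(10.94)/1.790 = 2.393/1.790 = 1.34 s.

1.34 s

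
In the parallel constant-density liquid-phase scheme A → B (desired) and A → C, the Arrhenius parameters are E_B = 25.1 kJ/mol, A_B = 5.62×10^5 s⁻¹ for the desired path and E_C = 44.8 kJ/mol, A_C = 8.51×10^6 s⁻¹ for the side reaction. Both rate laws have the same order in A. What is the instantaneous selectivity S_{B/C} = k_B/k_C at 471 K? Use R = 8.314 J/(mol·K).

10.1

k_B/k_C = (A_B/A_C)·exp[−(E_B−E_C)/(RT)] = (A_B/A_C)·exp[(E_C−E_B)/(RT)].
(E_C−E_B)/(RT) = (44.8−25.1)×10³/(8.314×471) = 19700/3916 = 5.031.
k_B/k_C = (5.62×10^5/8.51×10^6)·exp(5.031) = 0.06604 × 153.1 = 10.1.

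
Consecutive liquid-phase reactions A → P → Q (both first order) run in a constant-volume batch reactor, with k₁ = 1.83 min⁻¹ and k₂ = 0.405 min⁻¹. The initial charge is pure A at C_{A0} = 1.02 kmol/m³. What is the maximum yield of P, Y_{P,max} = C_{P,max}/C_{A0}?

0.651

For a first-order series the maximum intermediate yield is C_{P,max}/C_{A0} = (k₁/k₂)^[k₂/(k₂−k₁)].
= (1.83/0.405)^(0.405/(0.405−1.83)) = (4.519)^(-0.2842) = 0.6514.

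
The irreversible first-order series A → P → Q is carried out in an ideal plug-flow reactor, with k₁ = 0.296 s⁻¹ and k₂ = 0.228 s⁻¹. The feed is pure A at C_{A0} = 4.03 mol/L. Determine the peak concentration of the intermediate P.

Evaluating C_P at τ_opt = ln(k₂/k₁)/(k₂−k₁) gives C_{P,max}/C_{A0} = (k₁/k₂)^[k₂/(k₂−k₁)].
= (0.296/0.228)^(0.228/(0.228−0.296)) = (1.298)^(-3.353) = 0.4168.
C_{P,max} = 0.4168×4.03 = 1.68 mol/L.

1.68 mol/L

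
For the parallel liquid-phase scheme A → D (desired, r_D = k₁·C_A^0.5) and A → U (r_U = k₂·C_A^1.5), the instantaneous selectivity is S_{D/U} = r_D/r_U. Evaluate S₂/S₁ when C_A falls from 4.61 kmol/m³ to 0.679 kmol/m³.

6.79

S_{D/U} = (k₁/k₂)·C_A⁻¹, so S₂/S₁ = (C_{A,2}/C_{A,1})⁻¹.
= 4.61/0.679 = 6.79.
Selectivity toward D rises as C_A falls — low-concentration operation is favoured.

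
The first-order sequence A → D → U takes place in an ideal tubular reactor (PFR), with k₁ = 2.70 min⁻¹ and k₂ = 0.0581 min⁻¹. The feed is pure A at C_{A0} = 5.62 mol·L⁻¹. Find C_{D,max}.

At the optimum, C_{D,max}/C_{A0} = (k₁/k₂)^[k₂/(k₂−k₁)].
= (2.70/0.0581)^(0.0581/(0.0581−2.70)) = (46.47)^(-0.02199) = 0.9190.
C_{D,max} = 0.9190×5.62 = 5.17 mol·L⁻¹.

5.17 mol·L⁻¹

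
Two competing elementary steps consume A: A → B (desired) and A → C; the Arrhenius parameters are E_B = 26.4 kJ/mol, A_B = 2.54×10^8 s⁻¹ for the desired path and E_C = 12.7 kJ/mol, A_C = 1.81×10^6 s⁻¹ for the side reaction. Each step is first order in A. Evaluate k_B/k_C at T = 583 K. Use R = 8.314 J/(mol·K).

8.31

Since both paths have the same order in A, the concentration cancels and S_{B/C} = k_B/k_C = (A_B/A_C)·exp[(E_C−E_B)/(RT)].
(E_C−E_B)/(RT) = (12.7−26.4)×10³/(8.314×583) = -13700/4847 = -2.826.
k_B/k_C = (2.54×10^8/1.81×10^6)·exp(-2.826) = 140.3 × 0.05922 = 8.31.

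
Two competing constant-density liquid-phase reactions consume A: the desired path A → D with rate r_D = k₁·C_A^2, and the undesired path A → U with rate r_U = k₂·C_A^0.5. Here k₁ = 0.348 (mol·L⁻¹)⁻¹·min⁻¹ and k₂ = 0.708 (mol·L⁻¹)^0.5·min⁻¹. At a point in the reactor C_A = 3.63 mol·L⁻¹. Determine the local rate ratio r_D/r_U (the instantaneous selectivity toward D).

S_{D/U} = r_D/r_U = (k₁·C_A^2)/(k₂·C_A^0.5) = (k₁/k₂)·C_A^1.5.
= (0.348×3.630^2) / (0.708×3.630^0.5) = 4.586/1.349 = 3.40.
Since the desired path is higher order in A, keeping C_A high (PFR or concentrated feed) favours D.

3.40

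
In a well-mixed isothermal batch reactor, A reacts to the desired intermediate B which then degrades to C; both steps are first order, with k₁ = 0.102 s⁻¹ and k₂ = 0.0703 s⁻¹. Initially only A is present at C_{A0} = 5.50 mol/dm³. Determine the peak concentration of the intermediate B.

Evaluating C_B at t_opt = ln(k₂/k₁)/(k₂−k₁) gives C_{B,max}/C_{A0} = (k₁/k₂)^[k₂/(k₂−k₁)].
= (0.102/0.0703)^(0.0703/(0.0703−0.102)) = (1.451)^(-2.218) = 0.4381.
C_{B,max} = 0.4381×5.50 = 2.41 mol/dm³.

2.41 mol/dm³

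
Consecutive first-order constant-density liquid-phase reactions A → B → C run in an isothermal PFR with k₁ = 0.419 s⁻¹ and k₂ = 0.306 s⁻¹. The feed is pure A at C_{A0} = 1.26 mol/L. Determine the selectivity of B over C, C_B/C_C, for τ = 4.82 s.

The intermediate concentration in a first-order A→B→C sequence is C_B = k₁C_{A0}(e^(−k₁τ) − e^(−k₂τ))/(k₂−k₁).
e^(−k₁τ) = e^(−0.419×4.82) = e^(−2.020) = 0.1327; e^(−k₂τ) = e^(−1.475) = 0.2288.
C_B = 0.419×1.26/(0.306−0.419) × (0.1327−0.2288) = (-4.672)×(-0.09609) = 0.4489 mol/L.
C_A = C_{A0}e^(−k₁τ) = 0.1672 mol/L, so C_C = C_{A0}−C_A−C_B = 0.6439 mol/L; C_B/C_C = 0.697.

0.697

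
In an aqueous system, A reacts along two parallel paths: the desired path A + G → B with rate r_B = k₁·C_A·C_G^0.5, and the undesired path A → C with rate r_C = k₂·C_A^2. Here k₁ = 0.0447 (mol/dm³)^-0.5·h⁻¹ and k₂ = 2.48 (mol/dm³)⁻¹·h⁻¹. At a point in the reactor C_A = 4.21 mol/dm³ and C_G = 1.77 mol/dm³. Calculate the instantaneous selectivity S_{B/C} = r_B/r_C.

0.00570

S_{B/C} = r_B/r_C = (k₁·C_A·C_G^0.5)/(k₂·C_A^2) = (k₁/k₂)·C_A⁻¹·C_G^0.5.
= (0.0447×4.210×1.770^0.5) / (2.48×4.210^2) = 0.2504/43.96 = 0.00570.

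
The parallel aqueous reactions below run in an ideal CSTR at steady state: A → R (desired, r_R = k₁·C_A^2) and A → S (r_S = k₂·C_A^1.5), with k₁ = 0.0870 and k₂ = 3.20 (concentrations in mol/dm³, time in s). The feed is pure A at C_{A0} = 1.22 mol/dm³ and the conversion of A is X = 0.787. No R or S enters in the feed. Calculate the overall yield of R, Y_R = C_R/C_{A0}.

Exit C_A = C_{A0}(1−X) = 1.22×0.213 = 0.2599 mol/dm³.
Rates in a CSTR are evaluated at the outlet concentration: r_R = 0.0870×0.2599^2 = 0.005875, r_S = 3.20×0.2599^1.5 = 0.4239.
Fraction of consumed A going to R: r_R/(r_R+r_S) = 0.01367.
C_R = 0.01367·C_{A0}·X = 0.01367×1.22×0.787 = 0.0131 mol/dm³; Y_R = C_R/C_{A0} = 0.0108.

0.0108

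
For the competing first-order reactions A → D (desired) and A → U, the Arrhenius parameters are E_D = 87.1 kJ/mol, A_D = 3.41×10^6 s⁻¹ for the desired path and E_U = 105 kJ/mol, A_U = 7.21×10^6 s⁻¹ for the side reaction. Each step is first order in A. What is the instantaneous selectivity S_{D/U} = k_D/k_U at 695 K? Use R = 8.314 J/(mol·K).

k_D/k_U = (A_D/A_U)·exp[−(E_D−E_U)/(RT)] = (A_D/A_U)·exp[(E_U−E_D)/(RT)].
(E_U−E_D)/(RT) = (105−87.1)×10³/(8.314×695) = 17900/5778 = 3.098.
k_D/k_U = (3.41×10^6/7.21×10^6)·exp(3.098) = 0.4730 × 22.15 = 10.5.

10.5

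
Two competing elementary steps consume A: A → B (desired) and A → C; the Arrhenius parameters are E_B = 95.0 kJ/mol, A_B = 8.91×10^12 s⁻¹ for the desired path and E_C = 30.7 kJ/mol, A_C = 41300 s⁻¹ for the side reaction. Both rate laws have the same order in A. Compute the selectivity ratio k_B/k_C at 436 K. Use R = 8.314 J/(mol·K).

Since both paths have the same order in A, the concentration cancels and S_{B/C} = k_B/k_C = (A_B/A_C)·exp[(E_C−E_B)/(RT)].
(E_C−E_B)/(RT) = (30.7−95.0)×10³/(8.314×436) = -64300/3625 = -17.74.
k_B/k_C = (8.91×10^12/41300)·exp(-17.74) = 2.157×10^8 × 1.978×10^-8 = 4.27.

4.27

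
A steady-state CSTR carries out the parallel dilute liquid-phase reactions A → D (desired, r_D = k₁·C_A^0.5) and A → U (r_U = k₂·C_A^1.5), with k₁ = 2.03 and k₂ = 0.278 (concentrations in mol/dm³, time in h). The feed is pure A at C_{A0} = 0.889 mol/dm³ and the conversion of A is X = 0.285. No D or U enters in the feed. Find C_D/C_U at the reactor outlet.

11.5

Exit C_A = C_{A0}(1−X) = 0.889×0.715 = 0.6356 mol/dm³.
In a CSTR the entire volume is at exit conditions, so r_D = 2.03×0.6356^0.5 = 1.618 and r_U = 0.278×0.6356^1.5 = 0.1409.
Overall selectivity = C_D/C_U = r_Dτ/(r_Uτ) = r_D/r_U = 11.5.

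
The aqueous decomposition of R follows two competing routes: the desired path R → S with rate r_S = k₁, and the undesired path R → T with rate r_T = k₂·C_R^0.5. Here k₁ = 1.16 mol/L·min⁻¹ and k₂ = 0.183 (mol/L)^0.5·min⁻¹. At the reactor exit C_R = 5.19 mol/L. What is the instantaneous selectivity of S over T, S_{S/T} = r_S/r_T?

S_{S/T} = r_S/r_T = (k₁)/(k₂·C_R^0.5) = (k₁/k₂)·C_R^-0.5.
= (1.16) / (0.183×5.190^0.5) = 1.160/0.4169 = 2.78.

2.78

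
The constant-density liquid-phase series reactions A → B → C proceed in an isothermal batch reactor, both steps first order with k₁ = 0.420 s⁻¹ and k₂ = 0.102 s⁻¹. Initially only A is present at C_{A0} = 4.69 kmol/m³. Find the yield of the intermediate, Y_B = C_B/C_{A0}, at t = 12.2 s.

0.373

For first-order series with pure A initially, C_B(t) = k₁C_{A0}/(k₂−k₁)·(e^(−k₁t) − e^(−k₂t)).
e^(−k₁t) = e^(−0.420×12.2) = e^(−5.124) = 0.005952; e^(−k₂t) = e^(−1.244) = 0.2881.
C_B = 0.420×4.69/(0.102−0.420) × (0.005952−0.2881) = (-6.194)×(-0.2822) = 1.748 kmol/m³.
Y_B = C_B/C_{A0} = 1.748/4.69 = 0.373.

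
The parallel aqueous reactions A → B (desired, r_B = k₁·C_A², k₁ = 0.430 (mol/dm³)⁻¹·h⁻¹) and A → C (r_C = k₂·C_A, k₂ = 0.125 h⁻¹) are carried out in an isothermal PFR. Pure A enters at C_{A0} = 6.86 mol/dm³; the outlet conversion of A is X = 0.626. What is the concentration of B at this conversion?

C_A = C_{A0}(1−X) = 2.566 mol/dm³.
Along a PFR/batch, dC_C/dC_A = −r_C/(r_B+r_C) = −k₂/(k₂+k₁·C_A).
Integrating from C_{A0} to C_A: C_C = (0.125/0.430)·ln[(0.125+0.430·6.86)/(0.125+0.430·2.57)] = 0.2907·ln(3.075/1.228) = 0.2668 mol/dm³.
Then C_B = (C_{A0}−C_A) − C_C = 4.294 − 0.2668 = 4.028 mol/dm³.

4.03 mol/dm³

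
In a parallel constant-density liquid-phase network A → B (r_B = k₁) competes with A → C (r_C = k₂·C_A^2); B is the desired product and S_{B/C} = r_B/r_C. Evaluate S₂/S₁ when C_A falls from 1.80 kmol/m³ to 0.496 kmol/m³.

13.2

S_{B/C} = (k₁/k₂)·C_A^-2, so S₂/S₁ = (C_{A,2}/C_{A,1})^-2.
= (0.496/1.80)^(-2) = (0.2756)^(-2) = 13.2.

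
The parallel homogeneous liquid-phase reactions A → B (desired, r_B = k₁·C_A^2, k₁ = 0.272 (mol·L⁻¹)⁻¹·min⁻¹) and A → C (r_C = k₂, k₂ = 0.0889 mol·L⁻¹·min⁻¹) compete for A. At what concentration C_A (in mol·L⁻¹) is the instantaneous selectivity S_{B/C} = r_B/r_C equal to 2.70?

0.939 mol·L⁻¹

S_{B/C} = (k₁/k₂)·C_A^2 ⇒ C_A = (S·k₂/k₁)^(0.5).
= (2.70×0.0889/0.272)^(0.5) = (0.8825)^(0.5) = 0.939 mol·L⁻¹.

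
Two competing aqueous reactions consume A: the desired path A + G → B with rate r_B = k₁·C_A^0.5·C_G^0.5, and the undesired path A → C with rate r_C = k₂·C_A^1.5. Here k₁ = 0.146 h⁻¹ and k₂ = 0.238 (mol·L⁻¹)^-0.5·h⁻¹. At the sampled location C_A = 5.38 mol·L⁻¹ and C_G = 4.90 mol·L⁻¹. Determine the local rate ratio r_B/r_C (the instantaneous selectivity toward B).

0.252

S_{B/C} = r_B/r_C = (k₁·C_A^0.5·C_G^0.5)/(k₂·C_A^1.5) = (k₁/k₂)·C_A⁻¹·C_G^0.5.
= (0.146×5.380^0.5×4.900^0.5) / (0.238×5.380^1.5) = 0.7496/2.970 = 0.252.
The undesired path is higher order in A, so low C_A (CSTR or dilute feed) favours B.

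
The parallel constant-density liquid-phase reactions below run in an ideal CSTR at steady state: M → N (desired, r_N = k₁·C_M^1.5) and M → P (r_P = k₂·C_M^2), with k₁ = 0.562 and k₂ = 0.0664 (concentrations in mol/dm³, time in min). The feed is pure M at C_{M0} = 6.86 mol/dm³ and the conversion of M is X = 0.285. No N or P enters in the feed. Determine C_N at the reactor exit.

Exit C_M = C_{M0}(1−X) = 6.86×0.715 = 4.905 mol/dm³.
A CSTR operates uniformly at the exit composition, giving r_N = 6.105 and r_P = 1.597 (each k·C_M^n at C_M = 4.905).
Fraction of consumed M going to N: r_N/(r_N+r_P) = 0.7926.
C_N = 0.7926·C_{M0}·X = 0.7926×6.86×0.285 = 1.55 mol/dm³.

1.55 mol/dm³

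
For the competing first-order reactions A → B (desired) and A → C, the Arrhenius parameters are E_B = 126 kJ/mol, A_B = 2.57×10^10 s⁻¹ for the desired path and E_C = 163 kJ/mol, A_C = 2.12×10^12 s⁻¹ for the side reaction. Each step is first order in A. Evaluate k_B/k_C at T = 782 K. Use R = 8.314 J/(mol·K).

With equal orders, S_{B/C} = k_B/k_C = (A_B/A_C)·exp[(E_C−E_B)/(RT)].
(E_C−E_B)/(RT) = (163−126)×10³/(8.314×782) = 37000/6502 = 5.691.
k_B/k_C = (2.57×10^10/2.12×10^12)·exp(5.691) = 0.01212 × 296.2 = 3.59.

3.59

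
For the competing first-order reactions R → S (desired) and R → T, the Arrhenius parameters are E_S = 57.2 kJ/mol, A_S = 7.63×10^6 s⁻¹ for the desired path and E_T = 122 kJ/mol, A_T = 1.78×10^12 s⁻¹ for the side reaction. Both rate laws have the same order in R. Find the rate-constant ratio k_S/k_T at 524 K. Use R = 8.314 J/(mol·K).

12.4

Since both paths have the same order in R, the concentration cancels and S_{S/T} = k_S/k_T = (A_S/A_T)·exp[(E_T−E_S)/(RT)].
(E_T−E_S)/(RT) = (122−57.2)×10³/(8.314×524) = 64800/4357 = 14.87.
k_S/k_T = (7.63×10^6/1.78×10^12)·exp(14.87) = 4.287×10^-6 × 2.883×10^6 = 12.4.
Since E_S < E_T, lowering the temperature improves selectivity toward S.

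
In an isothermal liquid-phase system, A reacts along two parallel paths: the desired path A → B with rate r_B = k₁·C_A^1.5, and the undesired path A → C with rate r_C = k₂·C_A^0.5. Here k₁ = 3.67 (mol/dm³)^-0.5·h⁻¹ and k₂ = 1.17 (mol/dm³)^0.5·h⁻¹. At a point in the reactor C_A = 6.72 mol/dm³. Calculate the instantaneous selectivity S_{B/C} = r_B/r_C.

S_{B/C} = r_B/r_C = (k₁·C_A^1.5)/(k₂·C_A^0.5) = (k₁/k₂)·C_A.
= (3.67×6.720^1.5) / (1.17×6.720^0.5) = 63.93/3.033 = 21.1.
Since the desired path is higher order in A, keeping C_A high (PFR or concentrated feed) favours B.

21.1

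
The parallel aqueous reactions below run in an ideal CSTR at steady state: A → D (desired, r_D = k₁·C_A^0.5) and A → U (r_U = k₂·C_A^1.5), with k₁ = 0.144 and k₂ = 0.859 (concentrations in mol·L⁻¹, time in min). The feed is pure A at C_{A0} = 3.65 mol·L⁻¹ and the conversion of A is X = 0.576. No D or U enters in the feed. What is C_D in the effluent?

0.205 mol·L⁻¹

Exit C_A = C_{A0}(1−X) = 3.65×0.424 = 1.548 mol·L⁻¹.
In a CSTR the entire volume is at exit conditions, so r_D = 0.144×1.548^0.5 = 0.1791 and r_U = 0.859×1.548^1.5 = 1.654.
Fraction of consumed A going to D: r_D/(r_D+r_U) = 0.09773.
C_D = 0.09773·C_{A0}·X = 0.09773×3.65×0.576 = 0.205 mol·L⁻¹.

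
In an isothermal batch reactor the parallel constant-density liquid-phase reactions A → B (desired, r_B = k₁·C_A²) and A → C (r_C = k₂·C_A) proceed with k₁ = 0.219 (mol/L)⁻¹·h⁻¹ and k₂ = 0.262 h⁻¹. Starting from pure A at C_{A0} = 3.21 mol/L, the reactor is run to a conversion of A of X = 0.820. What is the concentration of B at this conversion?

1.54 mol/L

C_A = C_{A0}(1−X) = 0.5778 mol/L.
Along a PFR/batch, dC_C/dC_A = −r_C/(r_B+r_C) = −k₂/(k₂+k₁·C_A).
Integrating from C_{A0} to C_A: C_C = (0.262/0.219)·ln[(0.262+0.219·3.21)/(0.262+0.219·0.578)] = 1.196·ln(0.9650/0.3885) = 1.088 mol/L.
Then C_B = (C_{A0}−C_A) − C_C = 2.632 − 1.088 = 1.544 mol/L.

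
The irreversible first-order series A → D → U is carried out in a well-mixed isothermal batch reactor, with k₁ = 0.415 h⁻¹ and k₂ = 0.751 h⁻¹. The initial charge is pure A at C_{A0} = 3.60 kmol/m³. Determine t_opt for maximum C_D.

Setting dC_D/dt = 0 gives t_opt = ln(k₂/k₁)/(k₂−k₁).
= ln(0.751/0.415)/(0.751−0.415) = ln(1.810)/0.3360 = 0.5931/0.3360 = 1.77 h.

1.77 h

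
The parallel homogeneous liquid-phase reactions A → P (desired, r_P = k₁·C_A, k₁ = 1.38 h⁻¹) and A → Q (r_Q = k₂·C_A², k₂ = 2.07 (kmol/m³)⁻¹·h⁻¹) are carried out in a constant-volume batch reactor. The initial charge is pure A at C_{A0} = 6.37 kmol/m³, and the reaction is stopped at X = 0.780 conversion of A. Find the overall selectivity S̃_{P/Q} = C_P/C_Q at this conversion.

0.197

C_A = C_{A0}(1−X) = 1.401 kmol/m³.
Along a PFR/batch, dC_P/dC_A = −r_P/(r_P+r_Q) = −k₁/(k₁+k₂·C_A).
Integrating from C_{A0} to C_A: C_P = (1.38/2.07)·ln[(1.38+2.07·6.37)/(1.38+2.07·1.40)] = 0.6667·ln(14.57/4.281) = 0.8163 kmol/m³.
C_Q = (C_{A0}−C_A)−C_P = 4.152 kmol/m³; S̃_{P/Q} = 0.8163/4.152 = 0.197.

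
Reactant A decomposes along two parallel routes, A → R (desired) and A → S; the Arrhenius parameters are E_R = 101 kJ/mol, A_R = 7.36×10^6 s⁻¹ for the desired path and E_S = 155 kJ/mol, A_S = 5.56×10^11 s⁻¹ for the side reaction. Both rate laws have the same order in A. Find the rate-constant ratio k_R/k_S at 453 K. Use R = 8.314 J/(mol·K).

22.3

Since both paths have the same order in A, the concentration cancels and S_{R/S} = k_R/k_S = (A_R/A_S)·exp[(E_S−E_R)/(RT)].
(E_S−E_R)/(RT) = (155−101)×10³/(8.314×453) = 54000/3766 = 14.34.
k_R/k_S = (7.36×10^6/5.56×10^11)·exp(14.34) = 1.324×10^-5 × 1.686×10^6 = 22.3.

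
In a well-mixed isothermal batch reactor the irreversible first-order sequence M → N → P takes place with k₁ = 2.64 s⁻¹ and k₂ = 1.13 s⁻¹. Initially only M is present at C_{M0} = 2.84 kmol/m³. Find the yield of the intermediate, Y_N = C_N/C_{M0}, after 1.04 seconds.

Solving the coupled first-order balances gives C_N(t) = [k₁/(k₂−k₁)]·C_{M0}·(e^(−k₁t) − e^(−k₂t)).
e^(−k₁t) = e^(−2.64×1.04) = e^(−2.746) = 0.06421; e^(−k₂t) = e^(−1.175) = 0.3088.
C_N = 2.64×2.84/(1.13−2.64) × (0.06421−0.3088) = (-4.965)×(-0.2445) = 1.214 kmol/m³.
Y_N = C_N/C_{M0} = 1.214/2.84 = 0.428.

0.428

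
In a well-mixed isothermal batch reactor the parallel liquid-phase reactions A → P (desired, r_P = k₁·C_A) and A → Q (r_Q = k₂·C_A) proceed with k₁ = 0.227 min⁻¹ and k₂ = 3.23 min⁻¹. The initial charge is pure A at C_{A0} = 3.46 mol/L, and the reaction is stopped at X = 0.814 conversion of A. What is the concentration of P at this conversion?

0.185 mol/L

C_A = C_{A0}(1−X) = 0.6436 mol/L.
Both paths are first order in A, so the instantaneous fraction to P is constant: dC_P/d(−C_A) = k₁/(k₁+k₂) = 0.06566.
C_P = 0.06566·(C_{A0}−C_A) = 0.06566×2.816 = 0.185 mol/L.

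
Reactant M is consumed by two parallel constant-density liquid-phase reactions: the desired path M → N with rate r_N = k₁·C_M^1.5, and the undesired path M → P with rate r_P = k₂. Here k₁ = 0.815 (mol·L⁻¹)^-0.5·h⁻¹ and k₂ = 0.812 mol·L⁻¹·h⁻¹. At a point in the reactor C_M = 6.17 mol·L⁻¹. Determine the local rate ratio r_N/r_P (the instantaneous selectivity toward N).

S_{N/P} = r_N/r_P = (k₁·C_M^1.5)/(k₂) = (k₁/k₂)·C_M^1.5.
= (0.815×6.170^1.5) / (0.812) = 12.49/0.8120 = 15.4.
Since the desired path is higher order in M, keeping C_M high (PFR or concentrated feed) favours N.

15.4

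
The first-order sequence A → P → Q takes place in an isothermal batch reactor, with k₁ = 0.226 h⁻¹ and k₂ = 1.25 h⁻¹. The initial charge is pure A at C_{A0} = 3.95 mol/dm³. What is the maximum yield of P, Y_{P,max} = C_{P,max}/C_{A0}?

0.124

Evaluating C_P at t_opt = ln(k₂/k₁)/(k₂−k₁) gives C_{P,max}/C_{A0} = (k₁/k₂)^[k₂/(k₂−k₁)].
= (0.226/1.25)^(1.25/(1.25−0.226)) = (0.1808)^(1.221) = 0.1240.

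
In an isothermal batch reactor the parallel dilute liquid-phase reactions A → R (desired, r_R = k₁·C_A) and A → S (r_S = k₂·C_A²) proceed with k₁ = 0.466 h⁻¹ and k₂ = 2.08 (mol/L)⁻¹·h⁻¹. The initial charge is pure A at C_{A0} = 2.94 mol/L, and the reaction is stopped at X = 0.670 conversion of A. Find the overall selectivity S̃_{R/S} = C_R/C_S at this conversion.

C_A = C_{A0}(1−X) = 0.9702 mol/L.
Along a PFR/batch, dC_R/dC_A = −r_R/(r_R+r_S) = −k₁/(k₁+k₂·C_A).
Integrating from C_{A0} to C_A: C_R = (0.466/2.08)·ln[(0.466+2.08·2.94)/(0.466+2.08·0.970)] = 0.2240·ln(6.581/2.484) = 0.2183 mol/L.
C_S = (C_{A0}−C_A)−C_R = 1.752 mol/L; S̃_{R/S} = 0.2183/1.752 = 0.125.

0.125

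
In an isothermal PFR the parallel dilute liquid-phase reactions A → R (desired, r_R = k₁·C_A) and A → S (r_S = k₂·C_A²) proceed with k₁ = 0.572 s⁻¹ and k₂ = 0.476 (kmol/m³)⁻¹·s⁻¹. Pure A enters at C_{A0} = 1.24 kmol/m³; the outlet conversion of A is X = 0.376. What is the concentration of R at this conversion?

C_A = C_{A0}(1−X) = 0.7738 kmol/m³.
Along a PFR/batch, dC_R/dC_A = −r_R/(r_R+r_S) = −k₁/(k₁+k₂·C_A).
Integrating from C_{A0} to C_A: C_R = (0.572/0.476)·ln[(0.572+0.476·1.24)/(0.572+0.476·0.774)] = 1.202·ln(1.162/0.9403) = 0.2546 kmol/m³.

0.255 kmol/m³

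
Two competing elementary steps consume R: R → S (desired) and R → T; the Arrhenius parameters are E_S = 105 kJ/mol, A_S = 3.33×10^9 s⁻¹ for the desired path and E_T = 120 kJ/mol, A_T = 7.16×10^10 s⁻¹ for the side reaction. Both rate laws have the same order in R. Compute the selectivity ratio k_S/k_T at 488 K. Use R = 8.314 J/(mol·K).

With equal orders, S_{S/T} = k_S/k_T = (A_S/A_T)·exp[(E_T−E_S)/(RT)].
(E_T−E_S)/(RT) = (120−105)×10³/(8.314×488) = 15000/4057 = 3.697.
k_S/k_T = (3.33×10^9/7.16×10^10)·exp(3.697) = 0.04651 × 40.33 = 1.88.

1.88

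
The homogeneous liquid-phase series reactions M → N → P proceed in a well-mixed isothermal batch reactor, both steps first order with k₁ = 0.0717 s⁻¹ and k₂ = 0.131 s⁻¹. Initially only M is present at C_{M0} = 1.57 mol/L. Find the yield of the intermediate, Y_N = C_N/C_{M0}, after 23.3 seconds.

Solving the coupled first-order balances gives C_N(t) = [k₁/(k₂−k₁)]·C_{M0}·(e^(−k₁t) − e^(−k₂t)).
e^(−k₁t) = e^(−0.0717×23.3) = e^(−1.671) = 0.1881; e^(−k₂t) = e^(−3.052) = 0.04725.
C_N = 0.0717×1.57/(0.131−0.0717) × (0.1881−0.04725) = 1.898×0.1409 = 0.2674 mol/L.
Y_N = C_N/C_{M0} = 0.2674/1.57 = 0.170.

0.170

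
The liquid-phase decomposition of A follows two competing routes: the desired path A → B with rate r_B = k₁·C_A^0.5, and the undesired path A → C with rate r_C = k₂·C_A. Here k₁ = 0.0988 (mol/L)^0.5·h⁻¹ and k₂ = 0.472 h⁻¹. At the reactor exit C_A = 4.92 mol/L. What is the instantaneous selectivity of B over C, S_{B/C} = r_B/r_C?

S_{B/C} = r_B/r_C = (k₁·C_A^0.5)/(k₂·C_A) = (k₁/k₂)·C_A^-0.5.
= (0.0988×4.920^0.5) / (0.472×4.920) = 0.2191/2.322 = 0.0944.
The undesired path is higher order in A, so low C_A (CSTR or dilute feed) favours B.

0.0944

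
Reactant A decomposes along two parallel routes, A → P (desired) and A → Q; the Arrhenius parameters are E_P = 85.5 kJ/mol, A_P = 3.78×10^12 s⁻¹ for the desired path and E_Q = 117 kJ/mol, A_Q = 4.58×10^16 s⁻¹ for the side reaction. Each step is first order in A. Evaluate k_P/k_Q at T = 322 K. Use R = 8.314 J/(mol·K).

k_P/k_Q = (A_P/A_Q)·exp[−(E_P−E_Q)/(RT)] = (A_P/A_Q)·exp[(E_Q−E_P)/(RT)].
(E_Q−E_P)/(RT) = (117−85.5)×10³/(8.314×322) = 31500/2677 = 11.77.
k_P/k_Q = (3.78×10^12/4.58×10^16)·exp(11.77) = 8.253×10^-5 × 1.289×10^5 = 10.6.
Since E_P < E_Q, lowering the temperature improves selectivity toward P.

10.6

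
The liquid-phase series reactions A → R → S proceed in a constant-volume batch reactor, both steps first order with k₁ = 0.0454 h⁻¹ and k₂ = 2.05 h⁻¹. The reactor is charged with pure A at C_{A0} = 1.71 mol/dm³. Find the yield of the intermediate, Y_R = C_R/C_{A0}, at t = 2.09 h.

0.0203

Solving the coupled first-order balances gives C_R(t) = [k₁/(k₂−k₁)]·C_{A0}·(e^(−k₁t) − e^(−k₂t)).
e^(−k₁t) = e^(−0.0454×2.09) = e^(−0.09489) = 0.9095; e^(−k₂t) = e^(−4.284) = 0.01378.
C_R = 0.0454×1.71/(2.05−0.0454) × (0.9095−0.01378) = 0.03873×0.8957 = 0.03469 mol/dm³.
Y_R = C_R/C_{A0} = 0.03469/1.71 = 0.0203.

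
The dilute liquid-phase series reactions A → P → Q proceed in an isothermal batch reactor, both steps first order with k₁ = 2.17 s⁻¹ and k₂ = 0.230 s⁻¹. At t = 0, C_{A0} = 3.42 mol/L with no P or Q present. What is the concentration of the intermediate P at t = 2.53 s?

For first-order series with pure A initially, C_P(t) = k₁C_{A0}/(k₂−k₁)·(e^(−k₁t) − e^(−k₂t)).
e^(−k₁t) = e^(−2.17×2.53) = e^(−5.490) = 0.004127; e^(−k₂t) = e^(−0.5819) = 0.5588.
C_P = 2.17×3.42/(0.230−2.17) × (0.004127−0.5588) = (-3.825)×(-0.5547) = 2.122 mol/L.

2.12 mol/L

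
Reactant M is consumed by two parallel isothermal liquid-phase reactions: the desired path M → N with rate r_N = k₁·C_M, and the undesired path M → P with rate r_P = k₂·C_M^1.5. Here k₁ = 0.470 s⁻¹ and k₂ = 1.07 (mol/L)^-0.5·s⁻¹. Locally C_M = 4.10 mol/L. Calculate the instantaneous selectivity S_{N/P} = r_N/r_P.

S_{N/P} = r_N/r_P = (k₁·C_M)/(k₂·C_M^1.5) = (k₁/k₂)·C_M^-0.5.
= (0.470×4.100) / (1.07×4.100^1.5) = 1.927/8.883 = 0.217.
The undesired path is higher order in M, so low C_M (CSTR or dilute feed) favours N.

0.217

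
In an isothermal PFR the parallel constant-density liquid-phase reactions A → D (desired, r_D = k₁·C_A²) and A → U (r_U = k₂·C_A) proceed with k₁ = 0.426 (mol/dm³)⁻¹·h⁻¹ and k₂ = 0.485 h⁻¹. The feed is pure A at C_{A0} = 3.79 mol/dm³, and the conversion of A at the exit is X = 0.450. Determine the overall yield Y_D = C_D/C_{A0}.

0.322

C_A = C_{A0}(1−X) = 2.085 mol/dm³.
Along a PFR/batch, dC_U/dC_A = −r_U/(r_D+r_U) = −k₂/(k₂+k₁·C_A).
Integrating from C_{A0} to C_A: C_U = (0.485/0.426)·ln[(0.485+0.426·3.79)/(0.485+0.426·2.08)] = 1.138·ln(2.100/1.373) = 0.4835 mol/dm³.
Then C_D = (C_{A0}−C_A) − C_U = 1.705 − 0.4835 = 1.222 mol/dm³.
Y_D = C_D/C_{A0} = 1.222/3.79 = 0.322.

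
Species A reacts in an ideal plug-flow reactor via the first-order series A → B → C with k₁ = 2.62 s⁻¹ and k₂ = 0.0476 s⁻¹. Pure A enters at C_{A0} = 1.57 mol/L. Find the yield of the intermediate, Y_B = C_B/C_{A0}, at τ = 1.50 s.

0.928

Solving the coupled first-order balances gives C_B(τ) = [k₁/(k₂−k₁)]·C_{A0}·(e^(−k₁τ) − e^(−k₂τ)).
e^(−k₁τ) = e^(−2.62×1.50) = e^(−3.930) = 0.01964; e^(−k₂τ) = e^(−0.07140) = 0.9311.
C_B = 2.62×1.57/(0.0476−2.62) × (0.01964−0.9311) = (-1.599)×(-0.9114) = 1.457 mol/L.
Y_B = C_B/C_{A0} = 1.457/1.57 = 0.928.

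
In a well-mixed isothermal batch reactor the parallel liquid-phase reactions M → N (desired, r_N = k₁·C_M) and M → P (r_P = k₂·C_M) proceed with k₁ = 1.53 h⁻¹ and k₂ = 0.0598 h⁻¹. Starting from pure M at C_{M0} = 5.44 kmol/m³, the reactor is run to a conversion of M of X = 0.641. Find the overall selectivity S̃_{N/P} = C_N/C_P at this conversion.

C_M = C_{M0}(1−X) = 1.953 kmol/m³.
Both paths are first order in M, so the instantaneous fraction to N is constant: dC_N/d(−C_M) = k₁/(k₁+k₂) = 0.9624.
C_N = 0.9624·(C_{M0}−C_M) = 0.9624×3.487 = 3.36 kmol/m³.
C_P = (C_{M0}−C_M)−C_N = 0.1312 kmol/m³; S̃_{N/P} = 3.356/0.1312 = 25.6.

25.6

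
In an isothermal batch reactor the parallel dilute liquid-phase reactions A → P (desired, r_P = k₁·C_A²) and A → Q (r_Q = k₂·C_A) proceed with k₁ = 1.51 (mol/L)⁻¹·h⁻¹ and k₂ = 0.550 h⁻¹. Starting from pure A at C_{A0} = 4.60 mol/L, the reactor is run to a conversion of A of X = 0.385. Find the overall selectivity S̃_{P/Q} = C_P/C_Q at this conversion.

10.0

C_A = C_{A0}(1−X) = 2.829 mol/L.
Along a PFR/batch, dC_Q/dC_A = −r_Q/(r_P+r_Q) = −k₂/(k₂+k₁·C_A).
Integrating from C_{A0} to C_A: C_Q = (0.550/1.51)·ln[(0.550+1.51·4.60)/(0.550+1.51·2.83)] = 0.3642·ln(7.496/4.822) = 0.1607 mol/L.
Then C_P = (C_{A0}−C_A) − C_Q = 1.771 − 0.1607 = 1.610 mol/L.
S̃_{P/Q} = C_P/C_Q = 1.610/0.1607 = 10.0.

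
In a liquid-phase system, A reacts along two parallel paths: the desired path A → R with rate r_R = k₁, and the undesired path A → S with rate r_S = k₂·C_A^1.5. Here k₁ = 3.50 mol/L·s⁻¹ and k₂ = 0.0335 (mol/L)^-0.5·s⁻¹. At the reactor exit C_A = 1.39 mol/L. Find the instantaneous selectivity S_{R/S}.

63.8

S_{R/S} = r_R/r_S = (k₁)/(k₂·C_A^1.5) = (k₁/k₂)·C_A^-1.5.
= (3.50) / (0.0335×1.390^1.5) = 3.500/0.05490 = 63.8.
The undesired path is higher order in A, so low C_A (CSTR or dilute feed) favours R.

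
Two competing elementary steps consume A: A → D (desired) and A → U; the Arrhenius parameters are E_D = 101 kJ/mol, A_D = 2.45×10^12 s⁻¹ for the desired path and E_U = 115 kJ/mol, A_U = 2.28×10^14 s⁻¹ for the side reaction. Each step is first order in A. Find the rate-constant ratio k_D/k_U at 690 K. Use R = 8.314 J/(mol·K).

k_D/k_U = (A_D/A_U)·exp[−(E_D−E_U)/(RT)] = (A_D/A_U)·exp[(E_U−E_D)/(RT)].
(E_U−E_D)/(RT) = (115−101)×10³/(8.314×690) = 14000/5737 = 2.440.
k_D/k_U = (2.45×10^12/2.28×10^14)·exp(2.440) = 0.01075 × 11.48 = 0.123.
Since E_D < E_U, lowering the temperature improves selectivity toward D.

0.123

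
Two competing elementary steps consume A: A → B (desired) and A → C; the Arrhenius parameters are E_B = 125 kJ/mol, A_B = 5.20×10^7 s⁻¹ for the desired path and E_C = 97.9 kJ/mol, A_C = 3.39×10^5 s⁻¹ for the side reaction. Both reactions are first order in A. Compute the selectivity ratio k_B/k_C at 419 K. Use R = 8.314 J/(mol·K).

With equal orders, S_{B/C} = k_B/k_C = (A_B/A_C)·exp[(E_C−E_B)/(RT)].
(E_C−E_B)/(RT) = (97.9−125)×10³/(8.314×419) = -27100/3484 = -7.779.
k_B/k_C = (5.20×10^7/3.39×10^5)·exp(-7.779) = 153.4 × 4.183×10^-4 = 0.0642.
Since E_B > E_C, raising the temperature improves selectivity toward B.

0.0642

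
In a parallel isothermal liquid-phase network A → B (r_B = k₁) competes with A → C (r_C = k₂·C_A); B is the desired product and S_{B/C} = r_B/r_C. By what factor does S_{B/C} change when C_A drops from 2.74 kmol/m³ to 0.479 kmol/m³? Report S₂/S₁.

5.72

S_{B/C} = (k₁/k₂)·C_A⁻¹, so S₂/S₁ = (C_{A,2}/C_{A,1})⁻¹.
= 2.74/0.479 = 5.72.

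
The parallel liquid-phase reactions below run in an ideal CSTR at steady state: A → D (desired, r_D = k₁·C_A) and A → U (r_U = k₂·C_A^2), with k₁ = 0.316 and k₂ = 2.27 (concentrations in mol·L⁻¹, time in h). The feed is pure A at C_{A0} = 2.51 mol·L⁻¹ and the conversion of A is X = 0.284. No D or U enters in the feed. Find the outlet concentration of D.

Exit C_A = C_{A0}(1−X) = 2.51×0.716 = 1.797 mol·L⁻¹.
A CSTR operates uniformly at the exit composition, giving r_D = 0.5679 and r_U = 7.332 (each k·C_A^n at C_A = 1.797).
Fraction of consumed A going to D: r_D/(r_D+r_U) = 0.07189.
C_D = 0.07189·C_{A0}·X = 0.07189×2.51×0.284 = 0.0512 mol·L⁻¹.

0.0512 mol·L⁻¹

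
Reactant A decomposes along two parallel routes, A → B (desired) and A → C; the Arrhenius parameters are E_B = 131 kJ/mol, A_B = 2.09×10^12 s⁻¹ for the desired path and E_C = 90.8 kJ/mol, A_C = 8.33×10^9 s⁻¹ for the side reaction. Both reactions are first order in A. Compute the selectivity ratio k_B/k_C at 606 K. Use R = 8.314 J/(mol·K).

0.0860

Since both paths have the same order in A, the concentration cancels and S_{B/C} = k_B/k_C = (A_B/A_C)·exp[(E_C−E_B)/(RT)].
(E_C−E_B)/(RT) = (90.8−131)×10³/(8.314×606) = -40200/5038 = -7.979.
k_B/k_C = (2.09×10^12/8.33×10^9)·exp(-7.979) = 250.9 × 3.426×10^-4 = 0.0860.
Since E_B > E_C, raising the temperature improves selectivity toward B.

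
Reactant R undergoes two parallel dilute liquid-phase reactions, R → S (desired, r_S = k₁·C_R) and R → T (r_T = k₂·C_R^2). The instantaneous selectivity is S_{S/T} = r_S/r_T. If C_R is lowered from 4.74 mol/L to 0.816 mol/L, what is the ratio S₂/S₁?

5.81

S_{S/T} = (k₁/k₂)·C_R⁻¹, so S₂/S₁ = (C_{R,2}/C_{R,1})⁻¹.
= 4.74/0.816 = 5.81.
Selectivity toward S rises as C_R falls — low-concentration operation is favoured.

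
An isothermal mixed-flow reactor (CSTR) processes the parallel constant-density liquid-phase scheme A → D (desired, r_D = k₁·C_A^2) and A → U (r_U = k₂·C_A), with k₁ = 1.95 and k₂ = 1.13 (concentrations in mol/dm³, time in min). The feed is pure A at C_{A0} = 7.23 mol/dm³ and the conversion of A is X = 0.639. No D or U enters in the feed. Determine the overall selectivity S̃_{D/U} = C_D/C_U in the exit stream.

Exit C_A = C_{A0}(1−X) = 7.23×0.361 = 2.610 mol/dm³.
In a CSTR the entire volume is at exit conditions, so r_D = 1.95×2.610^2 = 13.28 and r_U = 1.13×2.610 = 2.949.
Overall selectivity = C_D/C_U = r_Dτ/(r_Uτ) = r_D/r_U = 4.50.

4.50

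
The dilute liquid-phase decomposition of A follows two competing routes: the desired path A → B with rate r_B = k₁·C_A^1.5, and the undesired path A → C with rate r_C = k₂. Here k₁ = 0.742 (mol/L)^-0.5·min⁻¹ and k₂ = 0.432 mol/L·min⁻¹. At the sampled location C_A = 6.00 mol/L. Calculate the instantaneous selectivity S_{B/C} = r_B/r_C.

S_{B/C} = r_B/r_C = (k₁·C_A^1.5)/(k₂) = (k₁/k₂)·C_A^1.5.
= (0.742×6.000^1.5) / (0.432) = 10.91/0.4320 = 25.2.
Since the desired path is higher order in A, keeping C_A high (PFR or concentrated feed) favours B.

25.2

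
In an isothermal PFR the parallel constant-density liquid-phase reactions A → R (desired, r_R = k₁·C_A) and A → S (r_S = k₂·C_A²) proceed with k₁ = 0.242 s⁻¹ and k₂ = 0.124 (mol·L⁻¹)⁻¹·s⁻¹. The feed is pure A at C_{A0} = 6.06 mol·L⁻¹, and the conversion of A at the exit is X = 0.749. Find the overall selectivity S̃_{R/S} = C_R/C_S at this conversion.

C_A = C_{A0}(1−X) = 1.521 mol·L⁻¹.
Along a PFR/batch, dC_R/dC_A = −r_R/(r_R+r_S) = −k₁/(k₁+k₂·C_A).
Integrating from C_{A0} to C_A: C_R = (0.242/0.124)·ln[(0.242+0.124·6.06)/(0.242+0.124·1.52)] = 1.952·ln(0.9934/0.4306) = 1.631 mol·L⁻¹.
C_S = (C_{A0}−C_A)−C_R = 2.907 mol·L⁻¹; S̃_{R/S} = 1.631/2.907 = 0.561.

0.561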